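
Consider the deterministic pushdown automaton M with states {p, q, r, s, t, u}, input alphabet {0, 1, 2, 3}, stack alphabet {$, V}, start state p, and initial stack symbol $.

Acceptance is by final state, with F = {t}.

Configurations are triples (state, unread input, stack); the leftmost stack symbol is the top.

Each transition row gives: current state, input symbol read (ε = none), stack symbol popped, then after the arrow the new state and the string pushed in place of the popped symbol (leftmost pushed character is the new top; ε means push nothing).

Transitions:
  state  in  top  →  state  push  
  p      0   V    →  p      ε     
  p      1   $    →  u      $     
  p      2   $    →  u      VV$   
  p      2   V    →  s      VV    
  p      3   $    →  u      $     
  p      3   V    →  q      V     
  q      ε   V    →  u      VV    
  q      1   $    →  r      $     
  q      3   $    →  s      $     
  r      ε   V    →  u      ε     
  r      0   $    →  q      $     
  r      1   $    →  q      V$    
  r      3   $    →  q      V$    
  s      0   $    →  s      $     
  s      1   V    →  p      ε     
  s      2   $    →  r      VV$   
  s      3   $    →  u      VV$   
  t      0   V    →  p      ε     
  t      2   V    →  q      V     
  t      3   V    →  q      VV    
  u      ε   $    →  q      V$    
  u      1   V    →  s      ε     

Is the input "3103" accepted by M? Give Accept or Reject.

(p, 3103, $) ⊢ (u, 103, $) ⊢ (q, 103, V$) ⊢ (u, 103, VV$) ⊢ (s, 03, V$)
No transition applies at (s, 03, V$); input not fully consumed.

Reject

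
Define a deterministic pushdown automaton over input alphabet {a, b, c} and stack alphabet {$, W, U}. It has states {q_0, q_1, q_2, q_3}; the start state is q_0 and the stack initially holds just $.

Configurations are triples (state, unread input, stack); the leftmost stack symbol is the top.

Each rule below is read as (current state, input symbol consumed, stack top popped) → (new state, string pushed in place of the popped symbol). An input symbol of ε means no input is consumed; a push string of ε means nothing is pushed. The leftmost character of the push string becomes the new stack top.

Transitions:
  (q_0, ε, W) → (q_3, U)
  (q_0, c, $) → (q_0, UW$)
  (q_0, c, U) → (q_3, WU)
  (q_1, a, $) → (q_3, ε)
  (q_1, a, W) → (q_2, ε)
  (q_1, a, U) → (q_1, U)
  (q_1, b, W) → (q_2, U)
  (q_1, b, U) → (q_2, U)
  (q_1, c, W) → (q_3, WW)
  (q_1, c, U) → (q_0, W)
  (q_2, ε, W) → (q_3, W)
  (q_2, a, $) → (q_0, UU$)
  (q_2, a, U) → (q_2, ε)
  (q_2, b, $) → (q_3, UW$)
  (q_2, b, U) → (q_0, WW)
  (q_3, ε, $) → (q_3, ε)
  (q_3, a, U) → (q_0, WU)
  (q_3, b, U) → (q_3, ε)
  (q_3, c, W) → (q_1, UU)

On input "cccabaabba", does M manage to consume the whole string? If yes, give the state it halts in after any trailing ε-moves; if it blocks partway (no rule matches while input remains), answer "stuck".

stuck

(q_0, cccabaabba, $)
  read c, top $: go to q_0, push UW$ → (q_0, ccabaabba, UW$)
  read c, top U: go to q_3, push WU → (q_3, cabaabba, WUW$)
  read c, top W: go to q_1, push UU → (q_1, abaabba, UUUW$)
  read a, top U: go to q_1, push U → (q_1, baabba, UUUW$)
  read b, top U: go to q_2, push U → (q_2, aabba, UUUW$)
  read a, top U: go to q_2, push ε → (q_2, abba, UUW$)
  read a, top U: go to q_2, push ε → (q_2, bba, UW$)
  read b, top U: go to q_0, push WW → (q_0, ba, WWW$)
  ε-move, top W: go to q_3, push U → (q_3, ba, UWW$)
  read b, top U: go to q_3, push ε → (q_3, a, WW$)
No transition for (q_3, a, top W); M blocks with input a remaining.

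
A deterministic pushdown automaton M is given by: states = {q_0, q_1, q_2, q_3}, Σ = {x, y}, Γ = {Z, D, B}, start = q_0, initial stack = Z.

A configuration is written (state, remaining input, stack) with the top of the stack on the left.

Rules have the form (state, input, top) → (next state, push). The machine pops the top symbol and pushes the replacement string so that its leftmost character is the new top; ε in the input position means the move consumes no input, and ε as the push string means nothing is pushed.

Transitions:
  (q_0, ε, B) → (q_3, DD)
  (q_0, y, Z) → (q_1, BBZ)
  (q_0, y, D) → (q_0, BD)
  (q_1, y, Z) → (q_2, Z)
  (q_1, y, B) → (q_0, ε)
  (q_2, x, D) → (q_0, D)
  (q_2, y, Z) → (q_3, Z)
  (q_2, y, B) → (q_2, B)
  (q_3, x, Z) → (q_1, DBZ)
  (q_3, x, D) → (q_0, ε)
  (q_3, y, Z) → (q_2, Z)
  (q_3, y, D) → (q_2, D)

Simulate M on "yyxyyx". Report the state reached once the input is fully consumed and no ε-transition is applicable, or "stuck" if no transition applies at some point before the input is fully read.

q_0

(q_0, yyxyyx, Z)
  read y, top Z: go to q_1, push BBZ → (q_1, yxyyx, BBZ)
  read y, top B: go to q_0, push ε → (q_0, xyyx, BZ)
  ε-move, top B: go to q_3, push DD → (q_3, xyyx, DDZ)
  read x, top D: go to q_0, push ε → (q_0, yyx, DZ)
  read y, top D: go to q_0, push BD → (q_0, yx, BDZ)
  ε-move, top B: go to q_3, push DD → (q_3, yx, DDDZ)
  read y, top D: go to q_2, push D → (q_2, x, DDDZ)
  read x, top D: go to q_0, push D → (q_0, ε, DDDZ)
All input consumed; M is in state q_0.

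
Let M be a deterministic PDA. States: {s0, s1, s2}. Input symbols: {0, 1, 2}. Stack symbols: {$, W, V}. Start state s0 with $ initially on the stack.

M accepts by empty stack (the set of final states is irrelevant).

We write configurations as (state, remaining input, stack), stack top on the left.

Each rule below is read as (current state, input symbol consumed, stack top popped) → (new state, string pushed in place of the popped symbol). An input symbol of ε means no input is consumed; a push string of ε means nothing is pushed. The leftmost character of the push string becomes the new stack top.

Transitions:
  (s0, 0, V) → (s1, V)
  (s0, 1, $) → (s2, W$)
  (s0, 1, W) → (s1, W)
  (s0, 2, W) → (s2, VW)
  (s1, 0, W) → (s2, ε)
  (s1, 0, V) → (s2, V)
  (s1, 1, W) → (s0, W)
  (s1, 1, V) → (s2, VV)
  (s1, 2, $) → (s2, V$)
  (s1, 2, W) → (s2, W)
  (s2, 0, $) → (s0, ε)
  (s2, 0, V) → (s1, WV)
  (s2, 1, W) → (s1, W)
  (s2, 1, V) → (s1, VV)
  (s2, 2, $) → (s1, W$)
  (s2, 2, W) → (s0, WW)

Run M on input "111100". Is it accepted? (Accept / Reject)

(s0, 111100, $)
  read 1, top $: go to s2, push W$ → (s2, 11100, W$)
  read 1, top W: go to s1, push W → (s1, 1100, W$)
  read 1, top W: go to s0, push W → (s0, 100, W$)
  read 1, top W: go to s1, push W → (s1, 00, W$)
  read 0, top W: go to s2, push ε → (s2, 0, $)
  read 0, top $: go to s0, push ε → (s0, ε, ε)
All input consumed and the stack is empty.

Accept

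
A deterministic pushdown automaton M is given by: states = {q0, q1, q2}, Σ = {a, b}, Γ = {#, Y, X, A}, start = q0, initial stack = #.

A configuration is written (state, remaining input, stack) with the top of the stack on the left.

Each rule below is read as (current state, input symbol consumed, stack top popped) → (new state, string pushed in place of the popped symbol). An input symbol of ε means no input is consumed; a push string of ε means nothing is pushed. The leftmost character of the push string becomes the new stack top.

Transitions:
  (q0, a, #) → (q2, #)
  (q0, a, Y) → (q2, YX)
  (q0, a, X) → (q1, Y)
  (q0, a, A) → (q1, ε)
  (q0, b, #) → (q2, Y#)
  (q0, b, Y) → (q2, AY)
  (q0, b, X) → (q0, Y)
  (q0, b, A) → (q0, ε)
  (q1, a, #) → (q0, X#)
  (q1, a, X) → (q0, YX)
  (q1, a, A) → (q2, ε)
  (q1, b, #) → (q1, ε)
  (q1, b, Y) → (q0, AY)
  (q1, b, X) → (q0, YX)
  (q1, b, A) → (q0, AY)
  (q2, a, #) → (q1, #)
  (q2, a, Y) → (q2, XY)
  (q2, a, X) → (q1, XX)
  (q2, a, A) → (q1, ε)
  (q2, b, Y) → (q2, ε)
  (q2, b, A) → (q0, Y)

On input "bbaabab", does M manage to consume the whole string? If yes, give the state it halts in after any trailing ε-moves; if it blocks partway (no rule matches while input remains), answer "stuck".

(q0, bbaabab, #) ⊢ (q2, baabab, Y#) ⊢ (q2, aabab, #) ⊢ (q1, abab, #) ⊢ (q0, bab, X#) ⊢ (q0, ab, Y#) ⊢ (q2, b, YX#) ⊢ (q2, ε, X#)
All input consumed; M is in state q2.

q2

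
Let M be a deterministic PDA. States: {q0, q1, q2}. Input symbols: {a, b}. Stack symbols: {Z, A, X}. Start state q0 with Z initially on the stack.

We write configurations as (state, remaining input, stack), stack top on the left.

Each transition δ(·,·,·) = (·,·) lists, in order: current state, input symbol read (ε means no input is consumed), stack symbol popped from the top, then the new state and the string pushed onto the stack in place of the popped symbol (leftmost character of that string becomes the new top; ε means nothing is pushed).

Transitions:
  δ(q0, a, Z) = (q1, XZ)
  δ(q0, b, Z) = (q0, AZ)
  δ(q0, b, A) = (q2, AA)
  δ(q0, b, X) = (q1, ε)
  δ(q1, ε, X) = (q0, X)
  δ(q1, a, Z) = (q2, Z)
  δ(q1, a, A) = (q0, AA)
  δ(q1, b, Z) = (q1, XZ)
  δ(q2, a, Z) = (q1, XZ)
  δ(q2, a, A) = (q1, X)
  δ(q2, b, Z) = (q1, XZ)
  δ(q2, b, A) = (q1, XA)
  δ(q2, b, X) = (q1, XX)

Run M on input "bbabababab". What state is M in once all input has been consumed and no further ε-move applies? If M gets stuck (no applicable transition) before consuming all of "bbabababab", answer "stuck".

q2

(q0, bbabababab, Z)
  read b, top Z: go to q0, push AZ → (q0, babababab, AZ)
  read b, top A: go to q2, push AA → (q2, abababab, AAZ)
  read a, top A: go to q1, push X → (q1, bababab, XAZ)
  ε-move, top X: go to q0, push X → (q0, bababab, XAZ)
  read b, top X: go to q1, push ε → (q1, ababab, AZ)
  read a, top A: go to q0, push AA → (q0, babab, AAZ)
  read b, top A: go to q2, push AA → (q2, abab, AAAZ)
  read a, top A: go to q1, push X → (q1, bab, XAAZ)
  ε-move, top X: go to q0, push X → (q0, bab, XAAZ)
  read b, top X: go to q1, push ε → (q1, ab, AAZ)
  read a, top A: go to q0, push AA → (q0, b, AAAZ)
  read b, top A: go to q2, push AA → (q2, ε, AAAAZ)
All input consumed; M is in state q2.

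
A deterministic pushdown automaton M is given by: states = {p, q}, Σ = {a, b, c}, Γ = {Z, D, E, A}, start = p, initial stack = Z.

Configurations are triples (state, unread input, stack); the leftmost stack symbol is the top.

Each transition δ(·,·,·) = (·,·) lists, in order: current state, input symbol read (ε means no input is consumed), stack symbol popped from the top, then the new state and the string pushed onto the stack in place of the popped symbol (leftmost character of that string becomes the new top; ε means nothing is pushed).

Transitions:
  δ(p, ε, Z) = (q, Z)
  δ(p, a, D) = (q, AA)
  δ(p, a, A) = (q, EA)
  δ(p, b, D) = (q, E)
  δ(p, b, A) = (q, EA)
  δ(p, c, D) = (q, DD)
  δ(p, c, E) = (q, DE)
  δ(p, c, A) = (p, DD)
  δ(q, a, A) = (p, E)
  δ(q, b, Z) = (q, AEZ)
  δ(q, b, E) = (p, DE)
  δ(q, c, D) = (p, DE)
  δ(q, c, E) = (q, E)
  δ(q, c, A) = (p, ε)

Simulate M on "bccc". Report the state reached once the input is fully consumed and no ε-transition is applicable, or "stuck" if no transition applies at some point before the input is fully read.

(p, bccc, Z)
  ε-move, top Z: go to q, push Z → (q, bccc, Z)
  read b, top Z: go to q, push AEZ → (q, ccc, AEZ)
  read c, top A: go to p, push ε → (p, cc, EZ)
  read c, top E: go to q, push DE → (q, c, DEZ)
  read c, top D: go to p, push DE → (p, ε, DEEZ)
All input consumed; M is in state p.

p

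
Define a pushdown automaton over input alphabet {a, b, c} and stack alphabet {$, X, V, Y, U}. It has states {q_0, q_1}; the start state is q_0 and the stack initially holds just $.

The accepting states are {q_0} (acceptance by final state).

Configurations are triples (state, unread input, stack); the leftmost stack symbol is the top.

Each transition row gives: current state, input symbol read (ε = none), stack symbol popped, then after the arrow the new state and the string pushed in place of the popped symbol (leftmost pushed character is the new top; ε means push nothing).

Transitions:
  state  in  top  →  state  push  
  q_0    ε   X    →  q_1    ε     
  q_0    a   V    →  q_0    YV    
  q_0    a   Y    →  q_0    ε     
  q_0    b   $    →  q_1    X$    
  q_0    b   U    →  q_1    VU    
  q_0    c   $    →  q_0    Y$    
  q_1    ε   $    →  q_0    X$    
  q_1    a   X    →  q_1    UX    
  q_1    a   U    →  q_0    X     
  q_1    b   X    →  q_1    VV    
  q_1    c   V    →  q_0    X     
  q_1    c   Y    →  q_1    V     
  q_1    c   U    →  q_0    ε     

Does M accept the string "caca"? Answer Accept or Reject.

One accepting computation: (q_0, caca, $) ⊢ (q_0, aca, Y$) ⊢ (q_0, ca, $) ⊢ (q_0, a, Y$) ⊢ (q_0, ε, $)
All input consumed and state q_0 ∈ F.

Accept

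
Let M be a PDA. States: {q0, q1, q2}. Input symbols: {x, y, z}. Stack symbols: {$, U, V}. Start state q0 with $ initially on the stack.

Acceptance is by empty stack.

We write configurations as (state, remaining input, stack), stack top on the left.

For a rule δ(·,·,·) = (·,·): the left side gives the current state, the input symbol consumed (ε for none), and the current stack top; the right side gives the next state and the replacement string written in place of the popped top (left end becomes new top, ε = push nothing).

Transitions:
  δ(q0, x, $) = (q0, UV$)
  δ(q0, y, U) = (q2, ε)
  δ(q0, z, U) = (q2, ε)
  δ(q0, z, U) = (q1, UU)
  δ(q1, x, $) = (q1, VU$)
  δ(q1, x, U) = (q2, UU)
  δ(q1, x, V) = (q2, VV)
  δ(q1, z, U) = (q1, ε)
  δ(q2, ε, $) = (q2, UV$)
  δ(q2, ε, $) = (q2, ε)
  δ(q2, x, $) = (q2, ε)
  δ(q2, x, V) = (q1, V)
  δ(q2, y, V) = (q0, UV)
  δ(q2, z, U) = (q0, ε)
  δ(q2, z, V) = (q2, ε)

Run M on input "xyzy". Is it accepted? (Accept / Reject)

Reject

No computation consumes all input and empties the stack.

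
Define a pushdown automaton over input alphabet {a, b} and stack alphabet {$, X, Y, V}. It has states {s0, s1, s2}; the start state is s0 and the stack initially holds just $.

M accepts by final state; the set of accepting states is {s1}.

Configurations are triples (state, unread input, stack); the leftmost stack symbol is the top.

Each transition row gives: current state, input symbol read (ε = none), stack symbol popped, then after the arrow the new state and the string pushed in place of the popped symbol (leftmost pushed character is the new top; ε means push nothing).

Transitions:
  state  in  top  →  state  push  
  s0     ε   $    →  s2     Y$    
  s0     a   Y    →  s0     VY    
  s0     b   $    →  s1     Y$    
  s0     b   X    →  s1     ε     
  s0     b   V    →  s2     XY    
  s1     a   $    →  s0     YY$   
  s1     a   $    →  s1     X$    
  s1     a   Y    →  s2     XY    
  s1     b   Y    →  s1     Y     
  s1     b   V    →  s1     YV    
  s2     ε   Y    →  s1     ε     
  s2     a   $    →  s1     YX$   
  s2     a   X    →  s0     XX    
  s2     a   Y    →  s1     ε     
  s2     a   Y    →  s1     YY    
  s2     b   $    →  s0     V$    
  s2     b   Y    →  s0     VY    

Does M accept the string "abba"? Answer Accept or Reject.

Reject

No computation consumes all input and reaches a final state.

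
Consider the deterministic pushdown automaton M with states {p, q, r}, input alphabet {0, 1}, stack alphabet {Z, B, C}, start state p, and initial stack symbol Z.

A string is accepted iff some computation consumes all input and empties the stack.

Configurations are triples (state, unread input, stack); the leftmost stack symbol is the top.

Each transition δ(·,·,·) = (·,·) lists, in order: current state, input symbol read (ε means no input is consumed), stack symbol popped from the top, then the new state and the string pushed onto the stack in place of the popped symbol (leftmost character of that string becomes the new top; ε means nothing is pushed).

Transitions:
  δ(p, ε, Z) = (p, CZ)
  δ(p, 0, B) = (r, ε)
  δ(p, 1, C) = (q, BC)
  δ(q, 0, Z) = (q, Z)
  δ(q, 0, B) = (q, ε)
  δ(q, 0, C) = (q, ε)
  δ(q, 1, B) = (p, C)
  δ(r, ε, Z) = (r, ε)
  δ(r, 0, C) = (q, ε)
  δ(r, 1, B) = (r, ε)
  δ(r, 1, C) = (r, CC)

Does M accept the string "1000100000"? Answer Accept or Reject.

Reject

(p, 1000100000, Z)
  ε-move, top Z: go to p, push CZ → (p, 1000100000, CZ)
  read 1, top C: go to q, push BC → (q, 000100000, BCZ)
  read 0, top B: go to q, push ε → (q, 00100000, CZ)
  read 0, top C: go to q, push ε → (q, 0100000, Z)
  read 0, top Z: go to q, push Z → (q, 100000, Z)
No transition applies at (q, 100000, Z); input not fully consumed.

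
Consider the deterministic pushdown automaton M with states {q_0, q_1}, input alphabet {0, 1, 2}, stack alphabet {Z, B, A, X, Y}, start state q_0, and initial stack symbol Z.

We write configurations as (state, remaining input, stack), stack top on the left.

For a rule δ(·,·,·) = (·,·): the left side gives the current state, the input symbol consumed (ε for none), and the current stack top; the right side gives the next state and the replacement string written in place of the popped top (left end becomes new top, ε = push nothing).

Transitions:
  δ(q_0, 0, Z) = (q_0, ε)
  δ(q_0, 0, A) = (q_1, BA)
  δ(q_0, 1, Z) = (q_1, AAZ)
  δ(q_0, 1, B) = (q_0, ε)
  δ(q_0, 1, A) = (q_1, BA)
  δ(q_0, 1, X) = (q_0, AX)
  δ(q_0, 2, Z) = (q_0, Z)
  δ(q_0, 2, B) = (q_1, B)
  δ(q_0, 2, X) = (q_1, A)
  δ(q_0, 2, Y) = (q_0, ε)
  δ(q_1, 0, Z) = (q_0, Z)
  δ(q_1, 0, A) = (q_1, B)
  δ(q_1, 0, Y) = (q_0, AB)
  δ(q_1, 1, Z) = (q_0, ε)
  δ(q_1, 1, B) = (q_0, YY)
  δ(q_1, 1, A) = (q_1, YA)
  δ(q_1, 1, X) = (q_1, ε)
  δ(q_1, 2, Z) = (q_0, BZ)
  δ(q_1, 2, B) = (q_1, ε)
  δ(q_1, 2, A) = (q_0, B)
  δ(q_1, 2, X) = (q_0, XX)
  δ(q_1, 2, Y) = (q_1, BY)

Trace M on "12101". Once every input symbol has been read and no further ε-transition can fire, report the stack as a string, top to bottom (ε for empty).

(q_0, 12101, Z)
  read 1, top Z: go to q_1, push AAZ → (q_1, 2101, AAZ)
  read 2, top A: go to q_0, push B → (q_0, 101, BAZ)
  read 1, top B: go to q_0, push ε → (q_0, 01, AZ)
  read 0, top A: go to q_1, push BA → (q_1, 1, BAZ)
  read 1, top B: go to q_0, push YY → (q_0, ε, YYAZ)
All input consumed in state q_0 with stack YYAZ.

YYAZ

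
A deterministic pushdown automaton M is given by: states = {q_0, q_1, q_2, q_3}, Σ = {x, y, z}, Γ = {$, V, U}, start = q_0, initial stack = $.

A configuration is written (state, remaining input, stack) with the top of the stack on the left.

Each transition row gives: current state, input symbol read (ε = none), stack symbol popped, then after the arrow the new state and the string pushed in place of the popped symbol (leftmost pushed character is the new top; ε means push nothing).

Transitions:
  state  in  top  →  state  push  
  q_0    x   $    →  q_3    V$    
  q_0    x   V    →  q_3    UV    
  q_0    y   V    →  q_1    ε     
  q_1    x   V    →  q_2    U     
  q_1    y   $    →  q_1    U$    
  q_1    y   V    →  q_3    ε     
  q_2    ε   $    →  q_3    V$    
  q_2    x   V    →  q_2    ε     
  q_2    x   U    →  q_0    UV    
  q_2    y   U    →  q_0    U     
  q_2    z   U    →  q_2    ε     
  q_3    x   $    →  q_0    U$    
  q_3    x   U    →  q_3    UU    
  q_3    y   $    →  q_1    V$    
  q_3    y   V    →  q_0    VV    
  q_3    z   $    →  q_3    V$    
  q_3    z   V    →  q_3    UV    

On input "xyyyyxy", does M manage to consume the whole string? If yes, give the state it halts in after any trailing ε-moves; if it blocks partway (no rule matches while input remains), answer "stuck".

(q_0, xyyyyxy, $)
  read x, top $: go to q_3, push V$ → (q_3, yyyyxy, V$)
  read y, top V: go to q_0, push VV → (q_0, yyyxy, VV$)
  read y, top V: go to q_1, push ε → (q_1, yyxy, V$)
  read y, top V: go to q_3, push ε → (q_3, yxy, $)
  read y, top $: go to q_1, push V$ → (q_1, xy, V$)
  read x, top V: go to q_2, push U → (q_2, y, U$)
  read y, top U: go to q_0, push U → (q_0, ε, U$)
All input consumed; M is in state q_0.

q_0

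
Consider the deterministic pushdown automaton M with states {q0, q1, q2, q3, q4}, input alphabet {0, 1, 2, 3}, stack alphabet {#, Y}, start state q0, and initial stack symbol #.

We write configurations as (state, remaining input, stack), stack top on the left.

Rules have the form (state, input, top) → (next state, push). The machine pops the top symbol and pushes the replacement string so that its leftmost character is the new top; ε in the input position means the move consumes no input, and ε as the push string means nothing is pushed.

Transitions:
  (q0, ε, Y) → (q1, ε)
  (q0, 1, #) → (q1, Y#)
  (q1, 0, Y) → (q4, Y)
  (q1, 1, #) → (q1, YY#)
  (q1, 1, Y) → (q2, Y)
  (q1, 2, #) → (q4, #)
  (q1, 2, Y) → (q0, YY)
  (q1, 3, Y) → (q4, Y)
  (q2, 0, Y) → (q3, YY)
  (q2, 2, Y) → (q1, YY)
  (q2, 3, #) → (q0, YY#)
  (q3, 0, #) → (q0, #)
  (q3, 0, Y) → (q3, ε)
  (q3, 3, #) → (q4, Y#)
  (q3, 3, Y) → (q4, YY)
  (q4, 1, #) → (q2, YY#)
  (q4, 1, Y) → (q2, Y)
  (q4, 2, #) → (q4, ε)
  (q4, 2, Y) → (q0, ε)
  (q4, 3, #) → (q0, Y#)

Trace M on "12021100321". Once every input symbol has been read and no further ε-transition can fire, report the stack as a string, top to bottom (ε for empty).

YY#

(q0, 12021100321, #)
  read 1, top #: go to q1, push Y# → (q1, 2021100321, Y#)
  read 2, top Y: go to q0, push YY → (q0, 021100321, YY#)
  ε-move, top Y: go to q1, push ε → (q1, 021100321, Y#)
  read 0, top Y: go to q4, push Y → (q4, 21100321, Y#)
  read 2, top Y: go to q0, push ε → (q0, 1100321, #)
  read 1, top #: go to q1, push Y# → (q1, 100321, Y#)
  read 1, top Y: go to q2, push Y → (q2, 00321, Y#)
  read 0, top Y: go to q3, push YY → (q3, 0321, YY#)
  read 0, top Y: go to q3, push ε → (q3, 321, Y#)
  read 3, top Y: go to q4, push YY → (q4, 21, YY#)
  read 2, top Y: go to q0, push ε → (q0, 1, Y#)
  ε-move, top Y: go to q1, push ε → (q1, 1, #)
  read 1, top #: go to q1, push YY# → (q1, ε, YY#)
All input consumed in state q1 with stack YY#.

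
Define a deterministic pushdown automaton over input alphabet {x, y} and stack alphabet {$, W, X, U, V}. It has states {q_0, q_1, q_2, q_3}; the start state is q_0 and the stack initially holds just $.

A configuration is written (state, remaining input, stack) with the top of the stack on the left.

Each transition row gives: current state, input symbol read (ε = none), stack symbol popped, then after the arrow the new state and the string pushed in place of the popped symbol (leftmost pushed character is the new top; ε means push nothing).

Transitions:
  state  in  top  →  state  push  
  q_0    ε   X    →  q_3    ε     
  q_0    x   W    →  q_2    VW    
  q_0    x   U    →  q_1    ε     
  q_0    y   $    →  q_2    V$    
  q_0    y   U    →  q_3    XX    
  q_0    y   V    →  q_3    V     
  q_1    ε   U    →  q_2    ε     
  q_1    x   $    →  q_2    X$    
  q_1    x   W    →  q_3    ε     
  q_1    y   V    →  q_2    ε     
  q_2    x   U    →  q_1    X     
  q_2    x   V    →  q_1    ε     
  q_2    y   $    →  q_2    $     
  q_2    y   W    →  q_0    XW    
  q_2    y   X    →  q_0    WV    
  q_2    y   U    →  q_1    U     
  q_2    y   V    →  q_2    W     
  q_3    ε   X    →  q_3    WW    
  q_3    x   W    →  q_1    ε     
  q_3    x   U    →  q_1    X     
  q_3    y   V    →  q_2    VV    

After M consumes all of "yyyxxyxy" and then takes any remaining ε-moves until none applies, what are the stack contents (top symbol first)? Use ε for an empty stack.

WWV$

(q_0, yyyxxyxy, $) ⊢ (q_2, yyxxyxy, V$) ⊢ (q_2, yxxyxy, W$) ⊢ (q_0, xxyxy, XW$) ⊢ (q_3, xxyxy, W$) ⊢ (q_1, xyxy, $) ⊢ (q_2, yxy, X$) ⊢ (q_0, xy, WV$) ⊢ (q_2, y, VWV$) ⊢ (q_2, ε, WWV$)
All input consumed in state q_2 with stack WWV$.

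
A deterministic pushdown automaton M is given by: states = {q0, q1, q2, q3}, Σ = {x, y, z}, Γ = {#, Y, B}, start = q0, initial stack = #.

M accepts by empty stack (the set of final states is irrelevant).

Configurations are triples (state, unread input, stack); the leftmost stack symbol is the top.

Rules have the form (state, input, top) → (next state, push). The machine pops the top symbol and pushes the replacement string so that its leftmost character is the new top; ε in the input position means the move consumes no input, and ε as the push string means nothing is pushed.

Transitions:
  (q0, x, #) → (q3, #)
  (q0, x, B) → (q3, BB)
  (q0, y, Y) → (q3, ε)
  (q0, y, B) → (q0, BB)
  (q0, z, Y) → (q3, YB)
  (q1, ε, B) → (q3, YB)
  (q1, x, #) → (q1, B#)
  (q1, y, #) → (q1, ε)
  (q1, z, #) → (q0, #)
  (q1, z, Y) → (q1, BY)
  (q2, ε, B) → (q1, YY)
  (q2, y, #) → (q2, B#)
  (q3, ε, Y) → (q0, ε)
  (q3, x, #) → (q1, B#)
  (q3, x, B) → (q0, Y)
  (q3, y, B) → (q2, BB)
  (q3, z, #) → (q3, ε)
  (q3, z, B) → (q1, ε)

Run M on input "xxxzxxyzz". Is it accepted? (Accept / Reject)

Reject

(q0, xxxzxxyzz, #) ⊢ (q3, xxzxxyzz, #) ⊢ (q1, xzxxyzz, B#) ⊢ (q3, xzxxyzz, YB#) ⊢ (q0, xzxxyzz, B#) ⊢ (q3, zxxyzz, BB#) ⊢ (q1, xxyzz, B#) ⊢ (q3, xxyzz, YB#) ⊢ (q0, xxyzz, B#) ⊢ (q3, xyzz, BB#) ⊢ (q0, yzz, YB#) ⊢ (q3, zz, B#) ⊢ (q1, z, #) ⊢ (q0, ε, #)
All input consumed; stack is #, not empty, and no further ε-move applies.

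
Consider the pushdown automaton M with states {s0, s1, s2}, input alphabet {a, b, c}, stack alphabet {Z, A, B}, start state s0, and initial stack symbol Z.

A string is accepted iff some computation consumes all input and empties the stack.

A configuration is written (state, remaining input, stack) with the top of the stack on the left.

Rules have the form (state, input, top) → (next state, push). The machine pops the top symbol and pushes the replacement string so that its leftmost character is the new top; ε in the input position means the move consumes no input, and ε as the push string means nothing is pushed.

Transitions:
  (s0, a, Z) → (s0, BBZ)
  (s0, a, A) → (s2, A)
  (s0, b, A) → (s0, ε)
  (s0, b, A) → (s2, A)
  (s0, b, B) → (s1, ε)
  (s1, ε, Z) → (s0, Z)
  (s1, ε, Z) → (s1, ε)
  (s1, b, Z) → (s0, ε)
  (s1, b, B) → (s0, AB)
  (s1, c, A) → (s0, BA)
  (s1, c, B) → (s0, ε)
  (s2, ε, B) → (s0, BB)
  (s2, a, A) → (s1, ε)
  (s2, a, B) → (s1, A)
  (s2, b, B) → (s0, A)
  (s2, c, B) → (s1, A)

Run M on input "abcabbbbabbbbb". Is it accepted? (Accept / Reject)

One accepting computation: (s0, abcabbbbabbbbb, Z) ⊢ (s0, bcabbbbabbbbb, BBZ) ⊢ (s1, cabbbbabbbbb, BZ) ⊢ (s0, abbbbabbbbb, Z) ⊢ (s0, bbbbabbbbb, BBZ) ⊢ (s1, bbbabbbbb, BZ) ⊢ (s0, bbabbbbb, ABZ) ⊢ (s0, babbbbb, BZ) ⊢ (s1, abbbbb, Z) ⊢ (s0, abbbbb, Z) ⊢ (s0, bbbbb, BBZ) ⊢ (s1, bbbb, BZ) ⊢ (s0, bbb, ABZ) ⊢ (s0, bb, BZ) ⊢ (s1, b, Z) ⊢ (s0, ε, ε)
All input consumed and the stack is empty.

Accept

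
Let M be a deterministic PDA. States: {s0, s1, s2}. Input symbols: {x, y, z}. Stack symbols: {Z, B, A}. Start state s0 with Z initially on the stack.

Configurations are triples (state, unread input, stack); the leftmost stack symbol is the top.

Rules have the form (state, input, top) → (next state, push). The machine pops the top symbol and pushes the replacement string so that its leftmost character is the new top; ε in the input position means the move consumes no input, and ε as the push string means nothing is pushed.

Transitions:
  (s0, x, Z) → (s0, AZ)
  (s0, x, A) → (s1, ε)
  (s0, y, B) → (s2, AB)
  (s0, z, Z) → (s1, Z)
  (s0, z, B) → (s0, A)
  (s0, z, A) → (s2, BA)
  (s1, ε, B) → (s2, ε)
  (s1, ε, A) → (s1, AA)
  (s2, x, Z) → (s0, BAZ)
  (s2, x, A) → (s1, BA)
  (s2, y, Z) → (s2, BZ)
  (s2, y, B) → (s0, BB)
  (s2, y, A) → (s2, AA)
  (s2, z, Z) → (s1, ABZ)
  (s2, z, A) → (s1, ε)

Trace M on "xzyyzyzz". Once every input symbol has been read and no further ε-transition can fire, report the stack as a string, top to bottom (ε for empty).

BABAZ

(s0, xzyyzyzz, Z)
  read x, top Z: go to s0, push AZ → (s0, zyyzyzz, AZ)
  read z, top A: go to s2, push BA → (s2, yyzyzz, BAZ)
  read y, top B: go to s0, push BB → (s0, yzyzz, BBAZ)
  read y, top B: go to s2, push AB → (s2, zyzz, ABBAZ)
  read z, top A: go to s1, push ε → (s1, yzz, BBAZ)
  ε-move, top B: go to s2, push ε → (s2, yzz, BAZ)
  read y, top B: go to s0, push BB → (s0, zz, BBAZ)
  read z, top B: go to s0, push A → (s0, z, ABAZ)
  read z, top A: go to s2, push BA → (s2, ε, BABAZ)
All input consumed in state s2 with stack BABAZ.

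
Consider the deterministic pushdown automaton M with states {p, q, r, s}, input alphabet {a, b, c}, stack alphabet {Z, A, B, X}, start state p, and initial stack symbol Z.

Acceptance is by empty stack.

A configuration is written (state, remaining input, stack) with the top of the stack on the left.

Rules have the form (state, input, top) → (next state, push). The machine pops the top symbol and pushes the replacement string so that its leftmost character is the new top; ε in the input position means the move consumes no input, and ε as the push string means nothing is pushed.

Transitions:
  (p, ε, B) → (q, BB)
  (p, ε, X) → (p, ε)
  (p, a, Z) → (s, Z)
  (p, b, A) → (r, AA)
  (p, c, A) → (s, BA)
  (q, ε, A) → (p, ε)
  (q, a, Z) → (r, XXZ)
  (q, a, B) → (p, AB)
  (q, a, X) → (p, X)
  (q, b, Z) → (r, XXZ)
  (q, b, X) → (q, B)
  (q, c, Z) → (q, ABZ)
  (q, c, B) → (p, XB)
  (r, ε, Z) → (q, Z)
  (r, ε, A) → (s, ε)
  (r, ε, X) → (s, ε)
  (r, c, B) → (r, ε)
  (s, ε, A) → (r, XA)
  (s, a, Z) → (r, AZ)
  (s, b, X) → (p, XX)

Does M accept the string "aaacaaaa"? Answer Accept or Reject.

(p, aaacaaaa, Z) ⊢ (s, aacaaaa, Z) ⊢ (r, acaaaa, AZ) ⊢ (s, acaaaa, Z) ⊢ (r, caaaa, AZ) ⊢ (s, caaaa, Z)
No transition applies at (s, caaaa, Z); input not fully consumed.

Reject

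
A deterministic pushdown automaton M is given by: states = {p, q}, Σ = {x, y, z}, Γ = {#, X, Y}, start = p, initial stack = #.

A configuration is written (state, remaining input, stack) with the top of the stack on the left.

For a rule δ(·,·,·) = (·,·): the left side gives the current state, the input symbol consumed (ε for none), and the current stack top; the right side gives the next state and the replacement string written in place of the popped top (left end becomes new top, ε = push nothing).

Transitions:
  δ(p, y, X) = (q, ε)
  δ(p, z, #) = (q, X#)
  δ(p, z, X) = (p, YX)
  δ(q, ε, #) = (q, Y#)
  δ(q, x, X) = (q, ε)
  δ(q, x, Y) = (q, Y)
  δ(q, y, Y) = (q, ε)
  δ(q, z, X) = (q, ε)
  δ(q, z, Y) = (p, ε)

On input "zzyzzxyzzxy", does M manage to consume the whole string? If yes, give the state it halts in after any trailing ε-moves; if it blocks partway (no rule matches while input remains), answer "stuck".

q

(p, zzyzzxyzzxy, #) ⊢ (q, zyzzxyzzxy, X#) ⊢ (q, yzzxyzzxy, #) ⊢ (q, yzzxyzzxy, Y#) ⊢ (q, zzxyzzxy, #) ⊢ (q, zzxyzzxy, Y#) ⊢ (p, zxyzzxy, #) ⊢ (q, xyzzxy, X#) ⊢ (q, yzzxy, #) ⊢ (q, yzzxy, Y#) ⊢ (q, zzxy, #) ⊢ (q, zzxy, Y#) ⊢ (p, zxy, #) ⊢ (q, xy, X#) ⊢ (q, y, #) ⊢ (q, y, Y#) ⊢ (q, ε, #) ⊢ (q, ε, Y#)
All input consumed; M is in state q.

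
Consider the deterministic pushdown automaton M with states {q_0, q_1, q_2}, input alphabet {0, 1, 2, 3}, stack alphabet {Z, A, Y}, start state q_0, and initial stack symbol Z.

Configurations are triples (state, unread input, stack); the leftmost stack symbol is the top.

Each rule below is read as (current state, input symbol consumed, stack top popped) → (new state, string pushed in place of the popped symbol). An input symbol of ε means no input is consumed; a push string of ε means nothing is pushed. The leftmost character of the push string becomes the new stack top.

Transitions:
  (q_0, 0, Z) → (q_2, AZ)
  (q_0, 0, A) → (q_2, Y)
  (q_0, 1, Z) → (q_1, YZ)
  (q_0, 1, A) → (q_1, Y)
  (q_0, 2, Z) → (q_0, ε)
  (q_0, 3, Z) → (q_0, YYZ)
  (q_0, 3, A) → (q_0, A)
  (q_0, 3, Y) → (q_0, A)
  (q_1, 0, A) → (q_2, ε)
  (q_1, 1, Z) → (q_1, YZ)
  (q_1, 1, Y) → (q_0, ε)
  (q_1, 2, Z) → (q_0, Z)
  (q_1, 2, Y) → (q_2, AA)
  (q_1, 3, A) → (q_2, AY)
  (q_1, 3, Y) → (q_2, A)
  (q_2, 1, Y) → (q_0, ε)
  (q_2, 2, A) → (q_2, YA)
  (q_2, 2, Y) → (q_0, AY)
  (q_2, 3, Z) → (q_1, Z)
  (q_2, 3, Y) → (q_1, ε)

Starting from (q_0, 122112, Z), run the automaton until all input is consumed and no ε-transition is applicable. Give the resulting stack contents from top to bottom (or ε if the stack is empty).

AAAZ

(q_0, 122112, Z)
  read 1, top Z: go to q_1, push YZ → (q_1, 22112, YZ)
  read 2, top Y: go to q_2, push AA → (q_2, 2112, AAZ)
  read 2, top A: go to q_2, push YA → (q_2, 112, YAAZ)
  read 1, top Y: go to q_0, push ε → (q_0, 12, AAZ)
  read 1, top A: go to q_1, push Y → (q_1, 2, YAZ)
  read 2, top Y: go to q_2, push AA → (q_2, ε, AAAZ)
All input consumed in state q_2 with stack AAAZ.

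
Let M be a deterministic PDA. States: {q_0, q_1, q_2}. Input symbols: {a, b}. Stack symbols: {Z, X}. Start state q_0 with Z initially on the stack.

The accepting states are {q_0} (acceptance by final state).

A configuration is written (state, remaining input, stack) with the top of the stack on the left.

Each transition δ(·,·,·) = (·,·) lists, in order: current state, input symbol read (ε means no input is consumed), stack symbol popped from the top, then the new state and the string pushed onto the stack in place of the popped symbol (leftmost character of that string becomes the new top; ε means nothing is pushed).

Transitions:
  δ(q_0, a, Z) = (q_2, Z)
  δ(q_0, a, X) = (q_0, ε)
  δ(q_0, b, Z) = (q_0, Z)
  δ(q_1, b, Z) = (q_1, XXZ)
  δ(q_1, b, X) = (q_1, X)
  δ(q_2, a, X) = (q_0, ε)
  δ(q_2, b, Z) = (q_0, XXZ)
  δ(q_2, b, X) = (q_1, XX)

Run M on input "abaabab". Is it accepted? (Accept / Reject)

(q_0, abaabab, Z)
  read a, top Z: go to q_2, push Z → (q_2, baabab, Z)
  read b, top Z: go to q_0, push XXZ → (q_0, aabab, XXZ)
  read a, top X: go to q_0, push ε → (q_0, abab, XZ)
  read a, top X: go to q_0, push ε → (q_0, bab, Z)
  read b, top Z: go to q_0, push Z → (q_0, ab, Z)
  read a, top Z: go to q_2, push Z → (q_2, b, Z)
  read b, top Z: go to q_0, push XXZ → (q_0, ε, XXZ)
All input consumed; state q_0 ∈ F.

Accept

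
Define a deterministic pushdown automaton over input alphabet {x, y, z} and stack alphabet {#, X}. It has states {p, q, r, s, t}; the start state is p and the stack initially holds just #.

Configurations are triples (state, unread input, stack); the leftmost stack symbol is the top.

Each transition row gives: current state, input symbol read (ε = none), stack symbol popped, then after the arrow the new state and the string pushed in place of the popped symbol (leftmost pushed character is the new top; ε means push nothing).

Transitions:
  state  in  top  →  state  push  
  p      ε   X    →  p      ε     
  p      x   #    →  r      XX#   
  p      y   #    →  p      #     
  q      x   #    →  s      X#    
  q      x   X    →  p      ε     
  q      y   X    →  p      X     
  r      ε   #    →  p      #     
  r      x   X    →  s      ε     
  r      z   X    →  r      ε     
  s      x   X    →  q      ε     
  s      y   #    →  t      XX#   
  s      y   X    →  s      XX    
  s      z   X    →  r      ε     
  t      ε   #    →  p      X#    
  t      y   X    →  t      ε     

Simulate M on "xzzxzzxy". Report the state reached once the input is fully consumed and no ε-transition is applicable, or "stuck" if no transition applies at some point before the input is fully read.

stuck

(p, xzzxzzxy, #)
  read x, top #: go to r, push XX# → (r, zzxzzxy, XX#)
  read z, top X: go to r, push ε → (r, zxzzxy, X#)
  read z, top X: go to r, push ε → (r, xzzxy, #)
  ε-move, top #: go to p, push # → (p, xzzxy, #)
  read x, top #: go to r, push XX# → (r, zzxy, XX#)
  read z, top X: go to r, push ε → (r, zxy, X#)
  read z, top X: go to r, push ε → (r, xy, #)
  ε-move, top #: go to p, push # → (p, xy, #)
  read x, top #: go to r, push XX# → (r, y, XX#)
No transition for (r, y, top X); M blocks with input y remaining.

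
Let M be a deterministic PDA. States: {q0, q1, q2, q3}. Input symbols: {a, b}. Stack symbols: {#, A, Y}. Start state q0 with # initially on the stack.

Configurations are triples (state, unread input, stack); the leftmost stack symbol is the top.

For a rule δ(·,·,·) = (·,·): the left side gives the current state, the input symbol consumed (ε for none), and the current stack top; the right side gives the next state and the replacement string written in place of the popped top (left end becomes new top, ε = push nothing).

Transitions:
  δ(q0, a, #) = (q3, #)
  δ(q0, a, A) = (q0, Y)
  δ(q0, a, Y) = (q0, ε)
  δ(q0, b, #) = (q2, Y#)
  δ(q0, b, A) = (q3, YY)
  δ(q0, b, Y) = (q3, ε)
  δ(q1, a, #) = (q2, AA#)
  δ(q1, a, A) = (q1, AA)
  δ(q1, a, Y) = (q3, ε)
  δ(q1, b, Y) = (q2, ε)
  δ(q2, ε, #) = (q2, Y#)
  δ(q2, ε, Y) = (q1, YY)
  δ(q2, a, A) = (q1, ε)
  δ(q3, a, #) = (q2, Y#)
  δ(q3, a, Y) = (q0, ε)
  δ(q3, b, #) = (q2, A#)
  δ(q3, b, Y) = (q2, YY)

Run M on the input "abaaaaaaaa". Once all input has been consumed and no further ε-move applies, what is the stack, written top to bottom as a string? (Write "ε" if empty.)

AAAAAA#

(q0, abaaaaaaaa, #) ⊢ (q3, baaaaaaaa, #) ⊢ (q2, aaaaaaaa, A#) ⊢ (q1, aaaaaaa, #) ⊢ (q2, aaaaaa, AA#) ⊢ (q1, aaaaa, A#) ⊢ (q1, aaaa, AA#) ⊢ (q1, aaa, AAA#) ⊢ (q1, aa, AAAA#) ⊢ (q1, a, AAAAA#) ⊢ (q1, ε, AAAAAA#)
All input consumed in state q1 with stack AAAAAA#.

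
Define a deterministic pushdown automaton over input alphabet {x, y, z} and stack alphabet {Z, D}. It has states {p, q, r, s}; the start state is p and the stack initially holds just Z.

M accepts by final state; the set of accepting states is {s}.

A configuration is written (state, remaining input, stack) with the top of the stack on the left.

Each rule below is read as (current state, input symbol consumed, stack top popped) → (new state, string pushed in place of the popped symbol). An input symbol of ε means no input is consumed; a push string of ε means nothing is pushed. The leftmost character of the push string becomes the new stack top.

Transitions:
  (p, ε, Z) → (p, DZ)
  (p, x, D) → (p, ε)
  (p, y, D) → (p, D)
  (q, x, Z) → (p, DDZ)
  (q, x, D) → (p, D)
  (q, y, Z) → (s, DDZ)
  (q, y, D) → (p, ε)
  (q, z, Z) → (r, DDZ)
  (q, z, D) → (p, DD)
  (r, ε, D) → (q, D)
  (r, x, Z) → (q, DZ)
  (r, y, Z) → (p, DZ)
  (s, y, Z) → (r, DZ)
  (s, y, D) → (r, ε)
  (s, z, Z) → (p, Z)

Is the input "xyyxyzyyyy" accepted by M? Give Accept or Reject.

(p, xyyxyzyyyy, Z)
  ε-move, top Z: go to p, push DZ → (p, xyyxyzyyyy, DZ)
  read x, top D: go to p, push ε → (p, yyxyzyyyy, Z)
  ε-move, top Z: go to p, push DZ → (p, yyxyzyyyy, DZ)
  read y, top D: go to p, push D → (p, yxyzyyyy, DZ)
  read y, top D: go to p, push D → (p, xyzyyyy, DZ)
  read x, top D: go to p, push ε → (p, yzyyyy, Z)
  ε-move, top Z: go to p, push DZ → (p, yzyyyy, DZ)
  read y, top D: go to p, push D → (p, zyyyy, DZ)
No transition applies at (p, zyyyy, DZ); input not fully consumed.

Reject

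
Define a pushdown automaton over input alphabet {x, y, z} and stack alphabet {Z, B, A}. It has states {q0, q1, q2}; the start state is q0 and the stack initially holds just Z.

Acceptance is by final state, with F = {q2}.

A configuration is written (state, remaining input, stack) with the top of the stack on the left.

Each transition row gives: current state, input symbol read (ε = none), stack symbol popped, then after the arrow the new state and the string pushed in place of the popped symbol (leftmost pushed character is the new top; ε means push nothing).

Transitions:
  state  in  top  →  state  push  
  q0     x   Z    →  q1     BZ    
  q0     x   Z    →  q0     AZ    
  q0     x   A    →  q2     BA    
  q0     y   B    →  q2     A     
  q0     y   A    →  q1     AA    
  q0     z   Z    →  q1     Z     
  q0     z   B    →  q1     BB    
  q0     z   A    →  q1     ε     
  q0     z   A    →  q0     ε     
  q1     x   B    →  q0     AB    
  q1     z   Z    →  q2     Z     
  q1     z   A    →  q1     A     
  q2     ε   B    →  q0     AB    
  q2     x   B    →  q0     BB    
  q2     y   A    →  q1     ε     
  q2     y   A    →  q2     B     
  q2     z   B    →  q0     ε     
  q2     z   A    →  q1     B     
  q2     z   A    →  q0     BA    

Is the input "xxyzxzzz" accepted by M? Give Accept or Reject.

No computation consumes all input and reaches a final state.

Reject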